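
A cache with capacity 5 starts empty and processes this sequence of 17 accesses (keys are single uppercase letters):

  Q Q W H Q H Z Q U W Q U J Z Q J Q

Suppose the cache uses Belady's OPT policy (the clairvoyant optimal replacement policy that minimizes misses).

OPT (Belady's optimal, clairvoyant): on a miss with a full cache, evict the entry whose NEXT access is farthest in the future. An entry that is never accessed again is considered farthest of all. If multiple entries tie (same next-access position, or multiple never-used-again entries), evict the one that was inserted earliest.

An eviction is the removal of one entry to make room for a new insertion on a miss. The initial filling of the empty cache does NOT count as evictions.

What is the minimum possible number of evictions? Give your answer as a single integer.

Answer: 1

Derivation:
OPT (Belady) simulation (capacity=5):
  1. access Q: MISS. Cache: [Q]
  2. access Q: HIT. Next use of Q: step 5. Cache: [Q]
  3. access W: MISS. Cache: [Q W]
  4. access H: MISS. Cache: [Q W H]
  5. access Q: HIT. Next use of Q: step 8. Cache: [Q W H]
  6. access H: HIT. Next use of H: never. Cache: [Q W H]
  7. access Z: MISS. Cache: [Q W H Z]
  8. access Q: HIT. Next use of Q: step 11. Cache: [Q W H Z]
  9. access U: MISS. Cache: [Q W H Z U]
  10. access W: HIT. Next use of W: never. Cache: [Q W H Z U]
  11. access Q: HIT. Next use of Q: step 15. Cache: [Q W H Z U]
  12. access U: HIT. Next use of U: never. Cache: [Q W H Z U]
  13. access J: MISS, evict W (next use: never). Cache: [Q H Z U J]
  14. access Z: HIT. Next use of Z: never. Cache: [Q H Z U J]
  15. access Q: HIT. Next use of Q: step 17. Cache: [Q H Z U J]
  16. access J: HIT. Next use of J: never. Cache: [Q H Z U J]
  17. access Q: HIT. Next use of Q: never. Cache: [Q H Z U J]
Total: 11 hits, 6 misses, 1 evictions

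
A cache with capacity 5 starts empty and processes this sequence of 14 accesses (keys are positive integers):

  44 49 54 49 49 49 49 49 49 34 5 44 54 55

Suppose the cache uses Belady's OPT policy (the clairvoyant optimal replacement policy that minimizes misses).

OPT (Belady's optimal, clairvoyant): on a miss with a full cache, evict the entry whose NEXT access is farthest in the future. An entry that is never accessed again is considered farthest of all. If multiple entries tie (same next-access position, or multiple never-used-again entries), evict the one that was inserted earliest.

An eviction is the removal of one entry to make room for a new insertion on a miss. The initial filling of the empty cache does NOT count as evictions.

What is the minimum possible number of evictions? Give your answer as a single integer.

Answer: 1

Derivation:
OPT (Belady) simulation (capacity=5):
  1. access 44: MISS. Cache: [44]
  2. access 49: MISS. Cache: [44 49]
  3. access 54: MISS. Cache: [44 49 54]
  4. access 49: HIT. Next use of 49: step 5. Cache: [44 49 54]
  5. access 49: HIT. Next use of 49: step 6. Cache: [44 49 54]
  6. access 49: HIT. Next use of 49: step 7. Cache: [44 49 54]
  7. access 49: HIT. Next use of 49: step 8. Cache: [44 49 54]
  8. access 49: HIT. Next use of 49: step 9. Cache: [44 49 54]
  9. access 49: HIT. Next use of 49: never. Cache: [44 49 54]
  10. access 34: MISS. Cache: [44 49 54 34]
  11. access 5: MISS. Cache: [44 49 54 34 5]
  12. access 44: HIT. Next use of 44: never. Cache: [44 49 54 34 5]
  13. access 54: HIT. Next use of 54: never. Cache: [44 49 54 34 5]
  14. access 55: MISS, evict 44 (next use: never). Cache: [49 54 34 5 55]
Total: 8 hits, 6 misses, 1 evictions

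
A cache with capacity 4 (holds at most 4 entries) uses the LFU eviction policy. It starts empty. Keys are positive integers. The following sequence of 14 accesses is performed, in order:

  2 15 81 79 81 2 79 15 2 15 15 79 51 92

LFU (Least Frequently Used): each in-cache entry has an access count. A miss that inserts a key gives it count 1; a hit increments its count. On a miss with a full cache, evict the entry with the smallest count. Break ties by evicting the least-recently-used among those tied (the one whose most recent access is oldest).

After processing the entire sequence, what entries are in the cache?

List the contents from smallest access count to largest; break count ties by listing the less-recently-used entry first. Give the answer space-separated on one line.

LFU simulation (capacity=4):
  1. access 2: MISS. Cache: [2(c=1)]
  2. access 15: MISS. Cache: [2(c=1) 15(c=1)]
  3. access 81: MISS. Cache: [2(c=1) 15(c=1) 81(c=1)]
  4. access 79: MISS. Cache: [2(c=1) 15(c=1) 81(c=1) 79(c=1)]
  5. access 81: HIT, count now 2. Cache: [2(c=1) 15(c=1) 79(c=1) 81(c=2)]
  6. access 2: HIT, count now 2. Cache: [15(c=1) 79(c=1) 81(c=2) 2(c=2)]
  7. access 79: HIT, count now 2. Cache: [15(c=1) 81(c=2) 2(c=2) 79(c=2)]
  8. access 15: HIT, count now 2. Cache: [81(c=2) 2(c=2) 79(c=2) 15(c=2)]
  9. access 2: HIT, count now 3. Cache: [81(c=2) 79(c=2) 15(c=2) 2(c=3)]
  10. access 15: HIT, count now 3. Cache: [81(c=2) 79(c=2) 2(c=3) 15(c=3)]
  11. access 15: HIT, count now 4. Cache: [81(c=2) 79(c=2) 2(c=3) 15(c=4)]
  12. access 79: HIT, count now 3. Cache: [81(c=2) 2(c=3) 79(c=3) 15(c=4)]
  13. access 51: MISS, evict 81(c=2). Cache: [51(c=1) 2(c=3) 79(c=3) 15(c=4)]
  14. access 92: MISS, evict 51(c=1). Cache: [92(c=1) 2(c=3) 79(c=3) 15(c=4)]
Total: 8 hits, 6 misses, 2 evictions

Answer: 92 2 79 15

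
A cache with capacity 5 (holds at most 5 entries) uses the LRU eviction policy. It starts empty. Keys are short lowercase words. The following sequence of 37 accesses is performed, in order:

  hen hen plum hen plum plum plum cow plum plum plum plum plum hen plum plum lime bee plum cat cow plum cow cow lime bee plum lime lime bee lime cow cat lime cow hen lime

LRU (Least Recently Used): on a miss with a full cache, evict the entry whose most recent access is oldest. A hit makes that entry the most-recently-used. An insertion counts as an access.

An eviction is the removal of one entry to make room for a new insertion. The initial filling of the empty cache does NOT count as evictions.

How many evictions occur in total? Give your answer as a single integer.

LRU simulation (capacity=5):
  1. access hen: MISS. Cache (LRU->MRU): [hen]
  2. access hen: HIT. Cache (LRU->MRU): [hen]
  3. access plum: MISS. Cache (LRU->MRU): [hen plum]
  4. access hen: HIT. Cache (LRU->MRU): [plum hen]
  5. access plum: HIT. Cache (LRU->MRU): [hen plum]
  6. access plum: HIT. Cache (LRU->MRU): [hen plum]
  7. access plum: HIT. Cache (LRU->MRU): [hen plum]
  8. access cow: MISS. Cache (LRU->MRU): [hen plum cow]
  9. access plum: HIT. Cache (LRU->MRU): [hen cow plum]
  10. access plum: HIT. Cache (LRU->MRU): [hen cow plum]
  11. access plum: HIT. Cache (LRU->MRU): [hen cow plum]
  12. access plum: HIT. Cache (LRU->MRU): [hen cow plum]
  13. access plum: HIT. Cache (LRU->MRU): [hen cow plum]
  14. access hen: HIT. Cache (LRU->MRU): [cow plum hen]
  15. access plum: HIT. Cache (LRU->MRU): [cow hen plum]
  16. access plum: HIT. Cache (LRU->MRU): [cow hen plum]
  17. access lime: MISS. Cache (LRU->MRU): [cow hen plum lime]
  18. access bee: MISS. Cache (LRU->MRU): [cow hen plum lime bee]
  19. access plum: HIT. Cache (LRU->MRU): [cow hen lime bee plum]
  20. access cat: MISS, evict cow. Cache (LRU->MRU): [hen lime bee plum cat]
  21. access cow: MISS, evict hen. Cache (LRU->MRU): [lime bee plum cat cow]
  22. access plum: HIT. Cache (LRU->MRU): [lime bee cat cow plum]
  23. access cow: HIT. Cache (LRU->MRU): [lime bee cat plum cow]
  24. access cow: HIT. Cache (LRU->MRU): [lime bee cat plum cow]
  25. access lime: HIT. Cache (LRU->MRU): [bee cat plum cow lime]
  26. access bee: HIT. Cache (LRU->MRU): [cat plum cow lime bee]
  27. access plum: HIT. Cache (LRU->MRU): [cat cow lime bee plum]
  28. access lime: HIT. Cache (LRU->MRU): [cat cow bee plum lime]
  29. access lime: HIT. Cache (LRU->MRU): [cat cow bee plum lime]
  30. access bee: HIT. Cache (LRU->MRU): [cat cow plum lime bee]
  31. access lime: HIT. Cache (LRU->MRU): [cat cow plum bee lime]
  32. access cow: HIT. Cache (LRU->MRU): [cat plum bee lime cow]
  33. access cat: HIT. Cache (LRU->MRU): [plum bee lime cow cat]
  34. access lime: HIT. Cache (LRU->MRU): [plum bee cow cat lime]
  35. access cow: HIT. Cache (LRU->MRU): [plum bee cat lime cow]
  36. access hen: MISS, evict plum. Cache (LRU->MRU): [bee cat lime cow hen]
  37. access lime: HIT. Cache (LRU->MRU): [bee cat cow hen lime]
Total: 29 hits, 8 misses, 3 evictions

Answer: 3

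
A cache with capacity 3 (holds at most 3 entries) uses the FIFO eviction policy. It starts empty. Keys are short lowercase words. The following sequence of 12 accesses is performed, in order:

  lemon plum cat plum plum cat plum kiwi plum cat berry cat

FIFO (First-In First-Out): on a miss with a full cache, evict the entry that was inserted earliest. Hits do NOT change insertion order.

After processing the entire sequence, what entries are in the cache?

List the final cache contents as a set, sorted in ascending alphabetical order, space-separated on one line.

FIFO simulation (capacity=3):
  1. access lemon: MISS. Cache (old->new): [lemon]
  2. access plum: MISS. Cache (old->new): [lemon plum]
  3. access cat: MISS. Cache (old->new): [lemon plum cat]
  4. access plum: HIT. Cache (old->new): [lemon plum cat]
  5. access plum: HIT. Cache (old->new): [lemon plum cat]
  6. access cat: HIT. Cache (old->new): [lemon plum cat]
  7. access plum: HIT. Cache (old->new): [lemon plum cat]
  8. access kiwi: MISS, evict lemon. Cache (old->new): [plum cat kiwi]
  9. access plum: HIT. Cache (old->new): [plum cat kiwi]
  10. access cat: HIT. Cache (old->new): [plum cat kiwi]
  11. access berry: MISS, evict plum. Cache (old->new): [cat kiwi berry]
  12. access cat: HIT. Cache (old->new): [cat kiwi berry]
Total: 7 hits, 5 misses, 2 evictions

Answer: berry cat kiwi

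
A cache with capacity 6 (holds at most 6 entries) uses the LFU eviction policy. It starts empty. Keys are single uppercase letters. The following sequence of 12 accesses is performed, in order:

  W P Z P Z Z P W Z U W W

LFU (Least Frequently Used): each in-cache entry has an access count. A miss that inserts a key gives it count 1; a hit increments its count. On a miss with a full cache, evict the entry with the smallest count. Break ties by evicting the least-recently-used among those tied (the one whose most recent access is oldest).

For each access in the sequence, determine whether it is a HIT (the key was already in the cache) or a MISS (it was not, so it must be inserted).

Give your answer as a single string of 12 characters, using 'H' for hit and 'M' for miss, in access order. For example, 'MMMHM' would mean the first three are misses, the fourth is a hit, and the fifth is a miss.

Answer: MMMHHHHHHMHH

Derivation:
LFU simulation (capacity=6):
  1. access W: MISS. Cache: [W(c=1)]
  2. access P: MISS. Cache: [W(c=1) P(c=1)]
  3. access Z: MISS. Cache: [W(c=1) P(c=1) Z(c=1)]
  4. access P: HIT, count now 2. Cache: [W(c=1) Z(c=1) P(c=2)]
  5. access Z: HIT, count now 2. Cache: [W(c=1) P(c=2) Z(c=2)]
  6. access Z: HIT, count now 3. Cache: [W(c=1) P(c=2) Z(c=3)]
  7. access P: HIT, count now 3. Cache: [W(c=1) Z(c=3) P(c=3)]
  8. access W: HIT, count now 2. Cache: [W(c=2) Z(c=3) P(c=3)]
  9. access Z: HIT, count now 4. Cache: [W(c=2) P(c=3) Z(c=4)]
  10. access U: MISS. Cache: [U(c=1) W(c=2) P(c=3) Z(c=4)]
  11. access W: HIT, count now 3. Cache: [U(c=1) P(c=3) W(c=3) Z(c=4)]
  12. access W: HIT, count now 4. Cache: [U(c=1) P(c=3) Z(c=4) W(c=4)]
Total: 8 hits, 4 misses, 0 evictions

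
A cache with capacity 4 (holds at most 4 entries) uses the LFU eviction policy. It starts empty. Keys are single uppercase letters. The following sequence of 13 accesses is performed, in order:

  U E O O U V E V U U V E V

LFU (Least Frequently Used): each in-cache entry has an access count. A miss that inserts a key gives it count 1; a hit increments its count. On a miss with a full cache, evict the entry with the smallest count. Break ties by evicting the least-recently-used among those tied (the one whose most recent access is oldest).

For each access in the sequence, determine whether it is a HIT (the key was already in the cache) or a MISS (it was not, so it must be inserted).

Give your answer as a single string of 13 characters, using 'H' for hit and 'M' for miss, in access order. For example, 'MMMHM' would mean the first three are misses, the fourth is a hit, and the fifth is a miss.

Answer: MMMHHMHHHHHHH

Derivation:
LFU simulation (capacity=4):
  1. access U: MISS. Cache: [U(c=1)]
  2. access E: MISS. Cache: [U(c=1) E(c=1)]
  3. access O: MISS. Cache: [U(c=1) E(c=1) O(c=1)]
  4. access O: HIT, count now 2. Cache: [U(c=1) E(c=1) O(c=2)]
  5. access U: HIT, count now 2. Cache: [E(c=1) O(c=2) U(c=2)]
  6. access V: MISS. Cache: [E(c=1) V(c=1) O(c=2) U(c=2)]
  7. access E: HIT, count now 2. Cache: [V(c=1) O(c=2) U(c=2) E(c=2)]
  8. access V: HIT, count now 2. Cache: [O(c=2) U(c=2) E(c=2) V(c=2)]
  9. access U: HIT, count now 3. Cache: [O(c=2) E(c=2) V(c=2) U(c=3)]
  10. access U: HIT, count now 4. Cache: [O(c=2) E(c=2) V(c=2) U(c=4)]
  11. access V: HIT, count now 3. Cache: [O(c=2) E(c=2) V(c=3) U(c=4)]
  12. access E: HIT, count now 3. Cache: [O(c=2) V(c=3) E(c=3) U(c=4)]
  13. access V: HIT, count now 4. Cache: [O(c=2) E(c=3) U(c=4) V(c=4)]
Total: 9 hits, 4 misses, 0 evictions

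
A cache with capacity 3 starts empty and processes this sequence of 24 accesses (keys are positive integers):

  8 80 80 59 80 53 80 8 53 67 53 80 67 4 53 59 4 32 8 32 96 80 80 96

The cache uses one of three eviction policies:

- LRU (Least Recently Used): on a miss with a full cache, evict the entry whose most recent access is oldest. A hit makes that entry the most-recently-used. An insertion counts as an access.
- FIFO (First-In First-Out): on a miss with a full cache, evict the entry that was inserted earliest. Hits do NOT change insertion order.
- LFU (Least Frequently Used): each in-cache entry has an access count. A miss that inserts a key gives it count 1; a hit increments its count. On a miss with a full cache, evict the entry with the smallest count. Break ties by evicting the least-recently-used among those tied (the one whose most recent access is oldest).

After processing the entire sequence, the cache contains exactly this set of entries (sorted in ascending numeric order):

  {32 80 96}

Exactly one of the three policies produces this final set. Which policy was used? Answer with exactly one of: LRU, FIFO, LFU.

Simulating under each policy and comparing final sets:
  LRU: final set = {32 80 96} -> MATCHES target
  FIFO: final set = {8 80 96} -> differs
  LFU: final set = {53 80 96} -> differs
Only LRU produces the target set.

Answer: LRU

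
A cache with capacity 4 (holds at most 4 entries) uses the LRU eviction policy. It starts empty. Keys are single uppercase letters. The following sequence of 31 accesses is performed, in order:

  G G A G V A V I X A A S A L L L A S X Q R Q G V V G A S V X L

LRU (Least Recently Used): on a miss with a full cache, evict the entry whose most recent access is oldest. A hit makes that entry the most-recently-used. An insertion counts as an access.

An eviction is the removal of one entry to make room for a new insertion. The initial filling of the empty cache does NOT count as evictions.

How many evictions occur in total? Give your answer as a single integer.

Answer: 11

Derivation:
LRU simulation (capacity=4):
  1. access G: MISS. Cache (LRU->MRU): [G]
  2. access G: HIT. Cache (LRU->MRU): [G]
  3. access A: MISS. Cache (LRU->MRU): [G A]
  4. access G: HIT. Cache (LRU->MRU): [A G]
  5. access V: MISS. Cache (LRU->MRU): [A G V]
  6. access A: HIT. Cache (LRU->MRU): [G V A]
  7. access V: HIT. Cache (LRU->MRU): [G A V]
  8. access I: MISS. Cache (LRU->MRU): [G A V I]
  9. access X: MISS, evict G. Cache (LRU->MRU): [A V I X]
  10. access A: HIT. Cache (LRU->MRU): [V I X A]
  11. access A: HIT. Cache (LRU->MRU): [V I X A]
  12. access S: MISS, evict V. Cache (LRU->MRU): [I X A S]
  13. access A: HIT. Cache (LRU->MRU): [I X S A]
  14. access L: MISS, evict I. Cache (LRU->MRU): [X S A L]
  15. access L: HIT. Cache (LRU->MRU): [X S A L]
  16. access L: HIT. Cache (LRU->MRU): [X S A L]
  17. access A: HIT. Cache (LRU->MRU): [X S L A]
  18. access S: HIT. Cache (LRU->MRU): [X L A S]
  19. access X: HIT. Cache (LRU->MRU): [L A S X]
  20. access Q: MISS, evict L. Cache (LRU->MRU): [A S X Q]
  21. access R: MISS, evict A. Cache (LRU->MRU): [S X Q R]
  22. access Q: HIT. Cache (LRU->MRU): [S X R Q]
  23. access G: MISS, evict S. Cache (LRU->MRU): [X R Q G]
  24. access V: MISS, evict X. Cache (LRU->MRU): [R Q G V]
  25. access V: HIT. Cache (LRU->MRU): [R Q G V]
  26. access G: HIT. Cache (LRU->MRU): [R Q V G]
  27. access A: MISS, evict R. Cache (LRU->MRU): [Q V G A]
  28. access S: MISS, evict Q. Cache (LRU->MRU): [V G A S]
  29. access V: HIT. Cache (LRU->MRU): [G A S V]
  30. access X: MISS, evict G. Cache (LRU->MRU): [A S V X]
  31. access L: MISS, evict A. Cache (LRU->MRU): [S V X L]
Total: 16 hits, 15 misses, 11 evictions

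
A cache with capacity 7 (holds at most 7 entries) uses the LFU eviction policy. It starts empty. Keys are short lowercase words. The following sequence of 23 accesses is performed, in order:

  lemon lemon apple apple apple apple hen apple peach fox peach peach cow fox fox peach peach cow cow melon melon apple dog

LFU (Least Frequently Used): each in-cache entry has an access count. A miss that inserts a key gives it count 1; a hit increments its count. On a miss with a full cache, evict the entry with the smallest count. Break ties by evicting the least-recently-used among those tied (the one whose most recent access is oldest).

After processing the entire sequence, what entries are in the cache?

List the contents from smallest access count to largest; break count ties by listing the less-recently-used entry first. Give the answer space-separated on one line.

LFU simulation (capacity=7):
  1. access lemon: MISS. Cache: [lemon(c=1)]
  2. access lemon: HIT, count now 2. Cache: [lemon(c=2)]
  3. access apple: MISS. Cache: [apple(c=1) lemon(c=2)]
  4. access apple: HIT, count now 2. Cache: [lemon(c=2) apple(c=2)]
  5. access apple: HIT, count now 3. Cache: [lemon(c=2) apple(c=3)]
  6. access apple: HIT, count now 4. Cache: [lemon(c=2) apple(c=4)]
  7. access hen: MISS. Cache: [hen(c=1) lemon(c=2) apple(c=4)]
  8. access apple: HIT, count now 5. Cache: [hen(c=1) lemon(c=2) apple(c=5)]
  9. access peach: MISS. Cache: [hen(c=1) peach(c=1) lemon(c=2) apple(c=5)]
  10. access fox: MISS. Cache: [hen(c=1) peach(c=1) fox(c=1) lemon(c=2) apple(c=5)]
  11. access peach: HIT, count now 2. Cache: [hen(c=1) fox(c=1) lemon(c=2) peach(c=2) apple(c=5)]
  12. access peach: HIT, count now 3. Cache: [hen(c=1) fox(c=1) lemon(c=2) peach(c=3) apple(c=5)]
  13. access cow: MISS. Cache: [hen(c=1) fox(c=1) cow(c=1) lemon(c=2) peach(c=3) apple(c=5)]
  14. access fox: HIT, count now 2. Cache: [hen(c=1) cow(c=1) lemon(c=2) fox(c=2) peach(c=3) apple(c=5)]
  15. access fox: HIT, count now 3. Cache: [hen(c=1) cow(c=1) lemon(c=2) peach(c=3) fox(c=3) apple(c=5)]
  16. access peach: HIT, count now 4. Cache: [hen(c=1) cow(c=1) lemon(c=2) fox(c=3) peach(c=4) apple(c=5)]
  17. access peach: HIT, count now 5. Cache: [hen(c=1) cow(c=1) lemon(c=2) fox(c=3) apple(c=5) peach(c=5)]
  18. access cow: HIT, count now 2. Cache: [hen(c=1) lemon(c=2) cow(c=2) fox(c=3) apple(c=5) peach(c=5)]
  19. access cow: HIT, count now 3. Cache: [hen(c=1) lemon(c=2) fox(c=3) cow(c=3) apple(c=5) peach(c=5)]
  20. access melon: MISS. Cache: [hen(c=1) melon(c=1) lemon(c=2) fox(c=3) cow(c=3) apple(c=5) peach(c=5)]
  21. access melon: HIT, count now 2. Cache: [hen(c=1) lemon(c=2) melon(c=2) fox(c=3) cow(c=3) apple(c=5) peach(c=5)]
  22. access apple: HIT, count now 6. Cache: [hen(c=1) lemon(c=2) melon(c=2) fox(c=3) cow(c=3) peach(c=5) apple(c=6)]
  23. access dog: MISS, evict hen(c=1). Cache: [dog(c=1) lemon(c=2) melon(c=2) fox(c=3) cow(c=3) peach(c=5) apple(c=6)]
Total: 15 hits, 8 misses, 1 evictions

Answer: dog lemon melon fox cow peach apple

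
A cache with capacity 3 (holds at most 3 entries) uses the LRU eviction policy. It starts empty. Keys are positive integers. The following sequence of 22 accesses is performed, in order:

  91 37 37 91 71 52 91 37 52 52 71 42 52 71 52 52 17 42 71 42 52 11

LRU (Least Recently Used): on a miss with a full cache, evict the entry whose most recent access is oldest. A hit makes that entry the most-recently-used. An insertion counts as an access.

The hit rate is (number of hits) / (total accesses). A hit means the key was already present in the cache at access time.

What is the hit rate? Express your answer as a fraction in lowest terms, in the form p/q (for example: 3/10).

LRU simulation (capacity=3):
  1. access 91: MISS. Cache (LRU->MRU): [91]
  2. access 37: MISS. Cache (LRU->MRU): [91 37]
  3. access 37: HIT. Cache (LRU->MRU): [91 37]
  4. access 91: HIT. Cache (LRU->MRU): [37 91]
  5. access 71: MISS. Cache (LRU->MRU): [37 91 71]
  6. access 52: MISS, evict 37. Cache (LRU->MRU): [91 71 52]
  7. access 91: HIT. Cache (LRU->MRU): [71 52 91]
  8. access 37: MISS, evict 71. Cache (LRU->MRU): [52 91 37]
  9. access 52: HIT. Cache (LRU->MRU): [91 37 52]
  10. access 52: HIT. Cache (LRU->MRU): [91 37 52]
  11. access 71: MISS, evict 91. Cache (LRU->MRU): [37 52 71]
  12. access 42: MISS, evict 37. Cache (LRU->MRU): [52 71 42]
  13. access 52: HIT. Cache (LRU->MRU): [71 42 52]
  14. access 71: HIT. Cache (LRU->MRU): [42 52 71]
  15. access 52: HIT. Cache (LRU->MRU): [42 71 52]
  16. access 52: HIT. Cache (LRU->MRU): [42 71 52]
  17. access 17: MISS, evict 42. Cache (LRU->MRU): [71 52 17]
  18. access 42: MISS, evict 71. Cache (LRU->MRU): [52 17 42]
  19. access 71: MISS, evict 52. Cache (LRU->MRU): [17 42 71]
  20. access 42: HIT. Cache (LRU->MRU): [17 71 42]
  21. access 52: MISS, evict 17. Cache (LRU->MRU): [71 42 52]
  22. access 11: MISS, evict 71. Cache (LRU->MRU): [42 52 11]
Total: 10 hits, 12 misses, 9 evictions

Hit rate = 10/22 = 5/11

Answer: 5/11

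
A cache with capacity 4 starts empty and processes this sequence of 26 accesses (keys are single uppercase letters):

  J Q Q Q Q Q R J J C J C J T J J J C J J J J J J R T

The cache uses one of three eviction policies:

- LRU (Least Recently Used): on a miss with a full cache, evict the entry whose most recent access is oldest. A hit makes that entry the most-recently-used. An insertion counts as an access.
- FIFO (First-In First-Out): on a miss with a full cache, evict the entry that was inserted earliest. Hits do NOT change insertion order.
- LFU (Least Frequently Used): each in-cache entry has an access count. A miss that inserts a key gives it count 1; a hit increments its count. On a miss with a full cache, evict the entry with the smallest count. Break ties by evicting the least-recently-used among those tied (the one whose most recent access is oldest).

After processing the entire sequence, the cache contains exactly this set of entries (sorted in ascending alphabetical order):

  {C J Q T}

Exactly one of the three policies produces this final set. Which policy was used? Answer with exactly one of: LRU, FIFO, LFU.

Answer: LFU

Derivation:
Simulating under each policy and comparing final sets:
  LRU: final set = {C J R T} -> differs
  FIFO: final set = {C J R T} -> differs
  LFU: final set = {C J Q T} -> MATCHES target
Only LFU produces the target set.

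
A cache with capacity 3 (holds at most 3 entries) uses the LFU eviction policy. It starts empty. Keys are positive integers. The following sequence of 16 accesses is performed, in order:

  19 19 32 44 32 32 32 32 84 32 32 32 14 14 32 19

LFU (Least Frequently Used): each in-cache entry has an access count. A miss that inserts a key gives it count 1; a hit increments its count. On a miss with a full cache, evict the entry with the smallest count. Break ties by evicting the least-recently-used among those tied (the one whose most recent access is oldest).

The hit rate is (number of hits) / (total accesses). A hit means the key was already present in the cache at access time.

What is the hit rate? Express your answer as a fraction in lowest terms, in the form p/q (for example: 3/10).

LFU simulation (capacity=3):
  1. access 19: MISS. Cache: [19(c=1)]
  2. access 19: HIT, count now 2. Cache: [19(c=2)]
  3. access 32: MISS. Cache: [32(c=1) 19(c=2)]
  4. access 44: MISS. Cache: [32(c=1) 44(c=1) 19(c=2)]
  5. access 32: HIT, count now 2. Cache: [44(c=1) 19(c=2) 32(c=2)]
  6. access 32: HIT, count now 3. Cache: [44(c=1) 19(c=2) 32(c=3)]
  7. access 32: HIT, count now 4. Cache: [44(c=1) 19(c=2) 32(c=4)]
  8. access 32: HIT, count now 5. Cache: [44(c=1) 19(c=2) 32(c=5)]
  9. access 84: MISS, evict 44(c=1). Cache: [84(c=1) 19(c=2) 32(c=5)]
  10. access 32: HIT, count now 6. Cache: [84(c=1) 19(c=2) 32(c=6)]
  11. access 32: HIT, count now 7. Cache: [84(c=1) 19(c=2) 32(c=7)]
  12. access 32: HIT, count now 8. Cache: [84(c=1) 19(c=2) 32(c=8)]
  13. access 14: MISS, evict 84(c=1). Cache: [14(c=1) 19(c=2) 32(c=8)]
  14. access 14: HIT, count now 2. Cache: [19(c=2) 14(c=2) 32(c=8)]
  15. access 32: HIT, count now 9. Cache: [19(c=2) 14(c=2) 32(c=9)]
  16. access 19: HIT, count now 3. Cache: [14(c=2) 19(c=3) 32(c=9)]
Total: 11 hits, 5 misses, 2 evictions

Hit rate = 11/16

Answer: 11/16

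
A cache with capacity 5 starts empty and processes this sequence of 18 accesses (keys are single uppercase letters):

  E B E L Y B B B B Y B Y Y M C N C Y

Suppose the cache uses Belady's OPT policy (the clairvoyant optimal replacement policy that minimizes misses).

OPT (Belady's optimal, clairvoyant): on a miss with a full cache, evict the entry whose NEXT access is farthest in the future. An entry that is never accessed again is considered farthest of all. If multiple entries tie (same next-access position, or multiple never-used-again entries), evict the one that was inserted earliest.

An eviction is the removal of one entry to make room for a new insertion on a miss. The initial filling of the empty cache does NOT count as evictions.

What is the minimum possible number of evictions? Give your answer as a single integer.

Answer: 2

Derivation:
OPT (Belady) simulation (capacity=5):
  1. access E: MISS. Cache: [E]
  2. access B: MISS. Cache: [E B]
  3. access E: HIT. Next use of E: never. Cache: [E B]
  4. access L: MISS. Cache: [E B L]
  5. access Y: MISS. Cache: [E B L Y]
  6. access B: HIT. Next use of B: step 7. Cache: [E B L Y]
  7. access B: HIT. Next use of B: step 8. Cache: [E B L Y]
  8. access B: HIT. Next use of B: step 9. Cache: [E B L Y]
  9. access B: HIT. Next use of B: step 11. Cache: [E B L Y]
  10. access Y: HIT. Next use of Y: step 12. Cache: [E B L Y]
  11. access B: HIT. Next use of B: never. Cache: [E B L Y]
  12. access Y: HIT. Next use of Y: step 13. Cache: [E B L Y]
  13. access Y: HIT. Next use of Y: step 18. Cache: [E B L Y]
  14. access M: MISS. Cache: [E B L Y M]
  15. access C: MISS, evict E (next use: never). Cache: [B L Y M C]
  16. access N: MISS, evict B (next use: never). Cache: [L Y M C N]
  17. access C: HIT. Next use of C: never. Cache: [L Y M C N]
  18. access Y: HIT. Next use of Y: never. Cache: [L Y M C N]
Total: 11 hits, 7 misses, 2 evictions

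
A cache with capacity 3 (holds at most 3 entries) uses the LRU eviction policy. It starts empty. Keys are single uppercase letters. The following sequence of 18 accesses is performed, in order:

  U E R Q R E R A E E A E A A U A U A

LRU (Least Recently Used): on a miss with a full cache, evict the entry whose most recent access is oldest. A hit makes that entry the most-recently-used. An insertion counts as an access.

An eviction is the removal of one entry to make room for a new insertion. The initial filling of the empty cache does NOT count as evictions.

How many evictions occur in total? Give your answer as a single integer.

LRU simulation (capacity=3):
  1. access U: MISS. Cache (LRU->MRU): [U]
  2. access E: MISS. Cache (LRU->MRU): [U E]
  3. access R: MISS. Cache (LRU->MRU): [U E R]
  4. access Q: MISS, evict U. Cache (LRU->MRU): [E R Q]
  5. access R: HIT. Cache (LRU->MRU): [E Q R]
  6. access E: HIT. Cache (LRU->MRU): [Q R E]
  7. access R: HIT. Cache (LRU->MRU): [Q E R]
  8. access A: MISS, evict Q. Cache (LRU->MRU): [E R A]
  9. access E: HIT. Cache (LRU->MRU): [R A E]
  10. access E: HIT. Cache (LRU->MRU): [R A E]
  11. access A: HIT. Cache (LRU->MRU): [R E A]
  12. access E: HIT. Cache (LRU->MRU): [R A E]
  13. access A: HIT. Cache (LRU->MRU): [R E A]
  14. access A: HIT. Cache (LRU->MRU): [R E A]
  15. access U: MISS, evict R. Cache (LRU->MRU): [E A U]
  16. access A: HIT. Cache (LRU->MRU): [E U A]
  17. access U: HIT. Cache (LRU->MRU): [E A U]
  18. access A: HIT. Cache (LRU->MRU): [E U A]
Total: 12 hits, 6 misses, 3 evictions

Answer: 3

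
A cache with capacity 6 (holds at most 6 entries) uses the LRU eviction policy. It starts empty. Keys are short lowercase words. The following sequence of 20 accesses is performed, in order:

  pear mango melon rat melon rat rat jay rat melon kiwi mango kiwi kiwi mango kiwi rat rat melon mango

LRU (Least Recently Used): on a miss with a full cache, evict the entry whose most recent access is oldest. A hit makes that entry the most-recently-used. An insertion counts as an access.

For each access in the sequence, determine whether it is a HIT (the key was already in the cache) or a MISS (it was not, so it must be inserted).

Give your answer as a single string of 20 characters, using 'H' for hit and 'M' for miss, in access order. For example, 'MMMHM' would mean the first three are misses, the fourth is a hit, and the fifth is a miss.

LRU simulation (capacity=6):
  1. access pear: MISS. Cache (LRU->MRU): [pear]
  2. access mango: MISS. Cache (LRU->MRU): [pear mango]
  3. access melon: MISS. Cache (LRU->MRU): [pear mango melon]
  4. access rat: MISS. Cache (LRU->MRU): [pear mango melon rat]
  5. access melon: HIT. Cache (LRU->MRU): [pear mango rat melon]
  6. access rat: HIT. Cache (LRU->MRU): [pear mango melon rat]
  7. access rat: HIT. Cache (LRU->MRU): [pear mango melon rat]
  8. access jay: MISS. Cache (LRU->MRU): [pear mango melon rat jay]
  9. access rat: HIT. Cache (LRU->MRU): [pear mango melon jay rat]
  10. access melon: HIT. Cache (LRU->MRU): [pear mango jay rat melon]
  11. access kiwi: MISS. Cache (LRU->MRU): [pear mango jay rat melon kiwi]
  12. access mango: HIT. Cache (LRU->MRU): [pear jay rat melon kiwi mango]
  13. access kiwi: HIT. Cache (LRU->MRU): [pear jay rat melon mango kiwi]
  14. access kiwi: HIT. Cache (LRU->MRU): [pear jay rat melon mango kiwi]
  15. access mango: HIT. Cache (LRU->MRU): [pear jay rat melon kiwi mango]
  16. access kiwi: HIT. Cache (LRU->MRU): [pear jay rat melon mango kiwi]
  17. access rat: HIT. Cache (LRU->MRU): [pear jay melon mango kiwi rat]
  18. access rat: HIT. Cache (LRU->MRU): [pear jay melon mango kiwi rat]
  19. access melon: HIT. Cache (LRU->MRU): [pear jay mango kiwi rat melon]
  20. access mango: HIT. Cache (LRU->MRU): [pear jay kiwi rat melon mango]
Total: 14 hits, 6 misses, 0 evictions

Answer: MMMMHHHMHHMHHHHHHHHH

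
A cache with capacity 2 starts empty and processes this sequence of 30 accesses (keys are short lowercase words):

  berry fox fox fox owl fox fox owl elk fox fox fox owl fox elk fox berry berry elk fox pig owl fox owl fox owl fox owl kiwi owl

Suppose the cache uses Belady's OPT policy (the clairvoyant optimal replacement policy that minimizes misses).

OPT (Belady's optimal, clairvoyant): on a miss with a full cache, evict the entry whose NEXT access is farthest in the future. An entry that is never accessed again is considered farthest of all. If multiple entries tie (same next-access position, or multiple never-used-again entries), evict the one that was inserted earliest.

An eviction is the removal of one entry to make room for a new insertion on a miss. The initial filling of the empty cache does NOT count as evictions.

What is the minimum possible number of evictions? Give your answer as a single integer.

OPT (Belady) simulation (capacity=2):
  1. access berry: MISS. Cache: [berry]
  2. access fox: MISS. Cache: [berry fox]
  3. access fox: HIT. Next use of fox: step 4. Cache: [berry fox]
  4. access fox: HIT. Next use of fox: step 6. Cache: [berry fox]
  5. access owl: MISS, evict berry (next use: step 17). Cache: [fox owl]
  6. access fox: HIT. Next use of fox: step 7. Cache: [fox owl]
  7. access fox: HIT. Next use of fox: step 10. Cache: [fox owl]
  8. access owl: HIT. Next use of owl: step 13. Cache: [fox owl]
  9. access elk: MISS, evict owl (next use: step 13). Cache: [fox elk]
  10. access fox: HIT. Next use of fox: step 11. Cache: [fox elk]
  11. access fox: HIT. Next use of fox: step 12. Cache: [fox elk]
  12. access fox: HIT. Next use of fox: step 14. Cache: [fox elk]
  13. access owl: MISS, evict elk (next use: step 15). Cache: [fox owl]
  14. access fox: HIT. Next use of fox: step 16. Cache: [fox owl]
  15. access elk: MISS, evict owl (next use: step 22). Cache: [fox elk]
  16. access fox: HIT. Next use of fox: step 20. Cache: [fox elk]
  17. access berry: MISS, evict fox (next use: step 20). Cache: [elk berry]
  18. access berry: HIT. Next use of berry: never. Cache: [elk berry]
  19. access elk: HIT. Next use of elk: never. Cache: [elk berry]
  20. access fox: MISS, evict elk (next use: never). Cache: [berry fox]
  21. access pig: MISS, evict berry (next use: never). Cache: [fox pig]
  22. access owl: MISS, evict pig (next use: never). Cache: [fox owl]
  23. access fox: HIT. Next use of fox: step 25. Cache: [fox owl]
  24. access owl: HIT. Next use of owl: step 26. Cache: [fox owl]
  25. access fox: HIT. Next use of fox: step 27. Cache: [fox owl]
  26. access owl: HIT. Next use of owl: step 28. Cache: [fox owl]
  27. access fox: HIT. Next use of fox: never. Cache: [fox owl]
  28. access owl: HIT. Next use of owl: step 30. Cache: [fox owl]
  29. access kiwi: MISS, evict fox (next use: never). Cache: [owl kiwi]
  30. access owl: HIT. Next use of owl: never. Cache: [owl kiwi]
Total: 19 hits, 11 misses, 9 evictions

Answer: 9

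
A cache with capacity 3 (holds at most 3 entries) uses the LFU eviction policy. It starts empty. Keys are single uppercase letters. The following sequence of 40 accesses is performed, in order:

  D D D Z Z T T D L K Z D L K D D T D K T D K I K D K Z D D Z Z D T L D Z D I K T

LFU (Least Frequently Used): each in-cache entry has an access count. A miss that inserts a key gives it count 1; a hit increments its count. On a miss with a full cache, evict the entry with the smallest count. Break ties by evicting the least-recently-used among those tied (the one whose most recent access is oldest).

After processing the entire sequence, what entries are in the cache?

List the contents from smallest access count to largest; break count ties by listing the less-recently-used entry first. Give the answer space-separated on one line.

Answer: K T D

Derivation:
LFU simulation (capacity=3):
  1. access D: MISS. Cache: [D(c=1)]
  2. access D: HIT, count now 2. Cache: [D(c=2)]
  3. access D: HIT, count now 3. Cache: [D(c=3)]
  4. access Z: MISS. Cache: [Z(c=1) D(c=3)]
  5. access Z: HIT, count now 2. Cache: [Z(c=2) D(c=3)]
  6. access T: MISS. Cache: [T(c=1) Z(c=2) D(c=3)]
  7. access T: HIT, count now 2. Cache: [Z(c=2) T(c=2) D(c=3)]
  8. access D: HIT, count now 4. Cache: [Z(c=2) T(c=2) D(c=4)]
  9. access L: MISS, evict Z(c=2). Cache: [L(c=1) T(c=2) D(c=4)]
  10. access K: MISS, evict L(c=1). Cache: [K(c=1) T(c=2) D(c=4)]
  11. access Z: MISS, evict K(c=1). Cache: [Z(c=1) T(c=2) D(c=4)]
  12. access D: HIT, count now 5. Cache: [Z(c=1) T(c=2) D(c=5)]
  13. access L: MISS, evict Z(c=1). Cache: [L(c=1) T(c=2) D(c=5)]
  14. access K: MISS, evict L(c=1). Cache: [K(c=1) T(c=2) D(c=5)]
  15. access D: HIT, count now 6. Cache: [K(c=1) T(c=2) D(c=6)]
  16. access D: HIT, count now 7. Cache: [K(c=1) T(c=2) D(c=7)]
  17. access T: HIT, count now 3. Cache: [K(c=1) T(c=3) D(c=7)]
  18. access D: HIT, count now 8. Cache: [K(c=1) T(c=3) D(c=8)]
  19. access K: HIT, count now 2. Cache: [K(c=2) T(c=3) D(c=8)]
  20. access T: HIT, count now 4. Cache: [K(c=2) T(c=4) D(c=8)]
  21. access D: HIT, count now 9. Cache: [K(c=2) T(c=4) D(c=9)]
  22. access K: HIT, count now 3. Cache: [K(c=3) T(c=4) D(c=9)]
  23. access I: MISS, evict K(c=3). Cache: [I(c=1) T(c=4) D(c=9)]
  24. access K: MISS, evict I(c=1). Cache: [K(c=1) T(c=4) D(c=9)]
  25. access D: HIT, count now 10. Cache: [K(c=1) T(c=4) D(c=10)]
  26. access K: HIT, count now 2. Cache: [K(c=2) T(c=4) D(c=10)]
  27. access Z: MISS, evict K(c=2). Cache: [Z(c=1) T(c=4) D(c=10)]
  28. access D: HIT, count now 11. Cache: [Z(c=1) T(c=4) D(c=11)]
  29. access D: HIT, count now 12. Cache: [Z(c=1) T(c=4) D(c=12)]
  30. access Z: HIT, count now 2. Cache: [Z(c=2) T(c=4) D(c=12)]
  31. access Z: HIT, count now 3. Cache: [Z(c=3) T(c=4) D(c=12)]
  32. access D: HIT, count now 13. Cache: [Z(c=3) T(c=4) D(c=13)]
  33. access T: HIT, count now 5. Cache: [Z(c=3) T(c=5) D(c=13)]
  34. access L: MISS, evict Z(c=3). Cache: [L(c=1) T(c=5) D(c=13)]
  35. access D: HIT, count now 14. Cache: [L(c=1) T(c=5) D(c=14)]
  36. access Z: MISS, evict L(c=1). Cache: [Z(c=1) T(c=5) D(c=14)]
  37. access D: HIT, count now 15. Cache: [Z(c=1) T(c=5) D(c=15)]
  38. access I: MISS, evict Z(c=1). Cache: [I(c=1) T(c=5) D(c=15)]
  39. access K: MISS, evict I(c=1). Cache: [K(c=1) T(c=5) D(c=15)]
  40. access T: HIT, count now 6. Cache: [K(c=1) T(c=6) D(c=15)]
Total: 25 hits, 15 misses, 12 evictions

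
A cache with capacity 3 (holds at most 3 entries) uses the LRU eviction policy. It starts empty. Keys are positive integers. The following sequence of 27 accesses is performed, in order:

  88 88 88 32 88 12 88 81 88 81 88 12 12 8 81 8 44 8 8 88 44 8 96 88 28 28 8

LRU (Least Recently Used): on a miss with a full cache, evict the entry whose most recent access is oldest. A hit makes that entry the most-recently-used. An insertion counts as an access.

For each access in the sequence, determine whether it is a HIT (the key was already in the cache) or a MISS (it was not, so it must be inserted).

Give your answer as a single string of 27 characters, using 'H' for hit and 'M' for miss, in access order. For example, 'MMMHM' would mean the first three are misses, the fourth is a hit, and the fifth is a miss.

LRU simulation (capacity=3):
  1. access 88: MISS. Cache (LRU->MRU): [88]
  2. access 88: HIT. Cache (LRU->MRU): [88]
  3. access 88: HIT. Cache (LRU->MRU): [88]
  4. access 32: MISS. Cache (LRU->MRU): [88 32]
  5. access 88: HIT. Cache (LRU->MRU): [32 88]
  6. access 12: MISS. Cache (LRU->MRU): [32 88 12]
  7. access 88: HIT. Cache (LRU->MRU): [32 12 88]
  8. access 81: MISS, evict 32. Cache (LRU->MRU): [12 88 81]
  9. access 88: HIT. Cache (LRU->MRU): [12 81 88]
  10. access 81: HIT. Cache (LRU->MRU): [12 88 81]
  11. access 88: HIT. Cache (LRU->MRU): [12 81 88]
  12. access 12: HIT. Cache (LRU->MRU): [81 88 12]
  13. access 12: HIT. Cache (LRU->MRU): [81 88 12]
  14. access 8: MISS, evict 81. Cache (LRU->MRU): [88 12 8]
  15. access 81: MISS, evict 88. Cache (LRU->MRU): [12 8 81]
  16. access 8: HIT. Cache (LRU->MRU): [12 81 8]
  17. access 44: MISS, evict 12. Cache (LRU->MRU): [81 8 44]
  18. access 8: HIT. Cache (LRU->MRU): [81 44 8]
  19. access 8: HIT. Cache (LRU->MRU): [81 44 8]
  20. access 88: MISS, evict 81. Cache (LRU->MRU): [44 8 88]
  21. access 44: HIT. Cache (LRU->MRU): [8 88 44]
  22. access 8: HIT. Cache (LRU->MRU): [88 44 8]
  23. access 96: MISS, evict 88. Cache (LRU->MRU): [44 8 96]
  24. access 88: MISS, evict 44. Cache (LRU->MRU): [8 96 88]
  25. access 28: MISS, evict 8. Cache (LRU->MRU): [96 88 28]
  26. access 28: HIT. Cache (LRU->MRU): [96 88 28]
  27. access 8: MISS, evict 96. Cache (LRU->MRU): [88 28 8]
Total: 15 hits, 12 misses, 9 evictions

Answer: MHHMHMHMHHHHHMMHMHHMHHMMMHM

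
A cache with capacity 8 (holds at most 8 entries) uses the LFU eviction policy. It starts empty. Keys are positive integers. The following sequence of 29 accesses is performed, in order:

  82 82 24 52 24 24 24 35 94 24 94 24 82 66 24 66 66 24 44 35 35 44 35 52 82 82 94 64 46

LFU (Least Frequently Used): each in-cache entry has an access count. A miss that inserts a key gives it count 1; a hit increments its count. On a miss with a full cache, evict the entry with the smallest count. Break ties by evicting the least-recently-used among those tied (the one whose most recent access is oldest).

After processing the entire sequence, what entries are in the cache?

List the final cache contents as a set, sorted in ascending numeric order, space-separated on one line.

LFU simulation (capacity=8):
  1. access 82: MISS. Cache: [82(c=1)]
  2. access 82: HIT, count now 2. Cache: [82(c=2)]
  3. access 24: MISS. Cache: [24(c=1) 82(c=2)]
  4. access 52: MISS. Cache: [24(c=1) 52(c=1) 82(c=2)]
  5. access 24: HIT, count now 2. Cache: [52(c=1) 82(c=2) 24(c=2)]
  6. access 24: HIT, count now 3. Cache: [52(c=1) 82(c=2) 24(c=3)]
  7. access 24: HIT, count now 4. Cache: [52(c=1) 82(c=2) 24(c=4)]
  8. access 35: MISS. Cache: [52(c=1) 35(c=1) 82(c=2) 24(c=4)]
  9. access 94: MISS. Cache: [52(c=1) 35(c=1) 94(c=1) 82(c=2) 24(c=4)]
  10. access 24: HIT, count now 5. Cache: [52(c=1) 35(c=1) 94(c=1) 82(c=2) 24(c=5)]
  11. access 94: HIT, count now 2. Cache: [52(c=1) 35(c=1) 82(c=2) 94(c=2) 24(c=5)]
  12. access 24: HIT, count now 6. Cache: [52(c=1) 35(c=1) 82(c=2) 94(c=2) 24(c=6)]
  13. access 82: HIT, count now 3. Cache: [52(c=1) 35(c=1) 94(c=2) 82(c=3) 24(c=6)]
  14. access 66: MISS. Cache: [52(c=1) 35(c=1) 66(c=1) 94(c=2) 82(c=3) 24(c=6)]
  15. access 24: HIT, count now 7. Cache: [52(c=1) 35(c=1) 66(c=1) 94(c=2) 82(c=3) 24(c=7)]
  16. access 66: HIT, count now 2. Cache: [52(c=1) 35(c=1) 94(c=2) 66(c=2) 82(c=3) 24(c=7)]
  17. access 66: HIT, count now 3. Cache: [52(c=1) 35(c=1) 94(c=2) 82(c=3) 66(c=3) 24(c=7)]
  18. access 24: HIT, count now 8. Cache: [52(c=1) 35(c=1) 94(c=2) 82(c=3) 66(c=3) 24(c=8)]
  19. access 44: MISS. Cache: [52(c=1) 35(c=1) 44(c=1) 94(c=2) 82(c=3) 66(c=3) 24(c=8)]
  20. access 35: HIT, count now 2. Cache: [52(c=1) 44(c=1) 94(c=2) 35(c=2) 82(c=3) 66(c=3) 24(c=8)]
  21. access 35: HIT, count now 3. Cache: [52(c=1) 44(c=1) 94(c=2) 82(c=3) 66(c=3) 35(c=3) 24(c=8)]
  22. access 44: HIT, count now 2. Cache: [52(c=1) 94(c=2) 44(c=2) 82(c=3) 66(c=3) 35(c=3) 24(c=8)]
  23. access 35: HIT, count now 4. Cache: [52(c=1) 94(c=2) 44(c=2) 82(c=3) 66(c=3) 35(c=4) 24(c=8)]
  24. access 52: HIT, count now 2. Cache: [94(c=2) 44(c=2) 52(c=2) 82(c=3) 66(c=3) 35(c=4) 24(c=8)]
  25. access 82: HIT, count now 4. Cache: [94(c=2) 44(c=2) 52(c=2) 66(c=3) 35(c=4) 82(c=4) 24(c=8)]
  26. access 82: HIT, count now 5. Cache: [94(c=2) 44(c=2) 52(c=2) 66(c=3) 35(c=4) 82(c=5) 24(c=8)]
  27. access 94: HIT, count now 3. Cache: [44(c=2) 52(c=2) 66(c=3) 94(c=3) 35(c=4) 82(c=5) 24(c=8)]
  28. access 64: MISS. Cache: [64(c=1) 44(c=2) 52(c=2) 66(c=3) 94(c=3) 35(c=4) 82(c=5) 24(c=8)]
  29. access 46: MISS, evict 64(c=1). Cache: [46(c=1) 44(c=2) 52(c=2) 66(c=3) 94(c=3) 35(c=4) 82(c=5) 24(c=8)]
Total: 20 hits, 9 misses, 1 evictions

Answer: 24 35 44 46 52 66 82 94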